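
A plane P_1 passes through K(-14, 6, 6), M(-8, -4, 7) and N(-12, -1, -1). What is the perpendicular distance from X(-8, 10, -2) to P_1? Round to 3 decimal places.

8.909

KM = (6, -10, 1), KN = (2, -7, -7); a normal to P_1 is KM × KN = (77, 44, -22).
Using K: P_1 has equation 77x + 44y - 22z = -946.
n·X − d = (77)·(-8) + (44)·(10) + (-22)·(-2) − (-946) = 814; |n| = √8349.
Distance = |814| / √8349 = 814/√8349 ≈ 8.909.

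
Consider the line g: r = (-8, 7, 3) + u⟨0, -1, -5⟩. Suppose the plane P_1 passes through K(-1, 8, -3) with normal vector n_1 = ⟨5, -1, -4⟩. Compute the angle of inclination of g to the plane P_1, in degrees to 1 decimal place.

39.5

P_1: n_1·r = n_1·K gives 5x - y - 4z = -1.
sin θ = |n·v| / (|n||v|) = |21| / (√42 · √26) = 0.63549.
θ ≈ 39.5°.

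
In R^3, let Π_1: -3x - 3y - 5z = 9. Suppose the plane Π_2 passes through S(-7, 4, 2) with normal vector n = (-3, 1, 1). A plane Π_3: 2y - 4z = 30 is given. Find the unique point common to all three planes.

Π_2: n·r = n·S gives -3x + y + z = 27.
Solving the 3×3 linear system -3x - 3y - 5z = 9, -3x + y + z = 27, 2y - 4z = 30 (e.g. by elimination or Cramer's rule, determinant = 84) gives (-7, 9, -3).

(-7, 9, -3)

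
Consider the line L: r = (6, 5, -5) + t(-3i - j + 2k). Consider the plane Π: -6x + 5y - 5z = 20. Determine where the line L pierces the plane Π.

(0, 3, -1)

Substitute r = (6, 5, -5) + t(-3, -1, 2) into the plane: 14 + 3t = 20, so t = 2.
Intersection: (6, 5, -5) + 2·(-3, -1, 2) = (0, 3, -1).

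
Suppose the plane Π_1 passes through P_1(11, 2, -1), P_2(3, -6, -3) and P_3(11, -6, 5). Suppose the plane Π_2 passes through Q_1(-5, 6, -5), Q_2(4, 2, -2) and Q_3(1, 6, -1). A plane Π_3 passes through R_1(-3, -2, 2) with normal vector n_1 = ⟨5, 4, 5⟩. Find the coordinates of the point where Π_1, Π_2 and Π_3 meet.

(4, -2, -5)

P_1P_2 = (-8, -8, -2), P_1P_3 = (0, -8, 6); a normal to Π_1 is P_1P_2 × P_1P_3 = (-64, 48, 64).
Using P_1: Π_1 has equation -64x + 48y + 64z = -672.
Q_1Q_2 = (9, -4, 3), Q_1Q_3 = (6, 0, 4); a normal to Π_2 is Q_1Q_2 × Q_1Q_3 = (-16, -18, 24).
Using Q_1: Π_2 has equation -16x - 18y + 24z = -148.
Π_3: n_1·r = n_1·R_1 gives 5x + 4y + 5z = -13.
Solving the 3×3 linear system -64x + 48y + 64z = -672, -16x - 18y + 24z = -148, 5x + 4y + 5z = -13 (e.g. by elimination or Cramer's rule, determinant = 23168) gives (4, -2, -5).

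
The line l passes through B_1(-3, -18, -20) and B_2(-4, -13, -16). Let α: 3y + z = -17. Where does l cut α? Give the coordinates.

(-6, -3, -8)

A direction vector for l is B_2 − B_1 = (-1, 5, 4).
Substitute r = (-3, -18, -20) + t(-1, 5, 4) into the plane: -74 + 19t = -17, so t = 3.
Intersection: (-3, -18, -20) + 3·(-1, 5, 4) = (-6, -3, -8).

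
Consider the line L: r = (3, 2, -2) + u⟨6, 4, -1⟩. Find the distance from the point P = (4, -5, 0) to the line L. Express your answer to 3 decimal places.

Taking (3, 2, -2) on L with direction v = (6, 4, -1): w = P − (3, 2, -2) = (1, -7, 2), and w × v = (-1, 13, 46).
Distance = |w × v| / |v| = √2286 / √53 ≈ 6.568.

6.568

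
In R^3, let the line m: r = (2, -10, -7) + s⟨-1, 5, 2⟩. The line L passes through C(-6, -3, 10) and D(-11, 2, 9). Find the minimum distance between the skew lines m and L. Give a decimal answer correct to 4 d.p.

A direction vector for L is D − C = (-5, 5, -1).
Common perpendicular direction n = (-1, 5, 2) × (-5, 5, -1) = (-15, -11, 20).
With w = (-6, -3, 10) − (2, -10, -7) = (-8, 7, 17), w · n = 383.
Distance = |w · n| / |n| = |383| / √746 ≈ 14.0226.

14.0226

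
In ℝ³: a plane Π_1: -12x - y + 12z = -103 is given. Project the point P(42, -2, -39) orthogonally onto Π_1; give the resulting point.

Foot = P − λn with λ = (n·P − d)/|n|² = (-970 − (-103))/289 = -3.
Foot = (42, -2, -39) − (-3)·(-12, -1, 12) = (6, -5, -3).

(6, -5, -3)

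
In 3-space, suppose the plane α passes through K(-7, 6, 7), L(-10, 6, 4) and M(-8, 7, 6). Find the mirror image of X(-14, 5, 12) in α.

KL = (-3, 0, -3), KM = (-1, 1, -1); a normal to α is KL × KM = (3, 0, -3).
Using K: α has equation 3x - 3z = -42.
λ = (n·X − d)/|n|² = (-78 − (-42))/18 = -2.
Reflection = X − 2λn = (-14, 5, 12) − (-4)·(3, 0, -3) = (-2, 5, 0).

(-2, 5, 0)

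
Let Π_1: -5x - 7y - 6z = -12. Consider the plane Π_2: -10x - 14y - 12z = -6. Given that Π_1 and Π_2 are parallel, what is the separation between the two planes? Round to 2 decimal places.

Rescale Π_2 by 1/2: -5x - 7y - 6z = -3. Then distance = |-12 − (-3)| / √110 ≈ 0.86.

0.86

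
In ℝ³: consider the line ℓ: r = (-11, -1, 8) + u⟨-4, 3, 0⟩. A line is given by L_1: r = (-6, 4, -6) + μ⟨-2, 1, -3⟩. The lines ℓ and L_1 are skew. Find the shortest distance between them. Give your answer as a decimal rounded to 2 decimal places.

Common perpendicular direction n = (-4, 3, 0) × (-2, 1, -3) = (-9, -12, 2).
With w = (-6, 4, -6) − (-11, -1, 8) = (5, 5, -14), w · n = -133.
Distance = |w · n| / |n| = |-133| / √229 ≈ 8.79.

8.79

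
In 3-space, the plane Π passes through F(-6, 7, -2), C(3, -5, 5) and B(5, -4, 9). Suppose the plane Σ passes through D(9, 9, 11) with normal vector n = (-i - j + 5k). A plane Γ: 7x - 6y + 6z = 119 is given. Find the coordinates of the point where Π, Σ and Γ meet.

(5, -7, 7)

FC = (9, -12, 7), FB = (11, -11, 11); a normal to Π is FC × FB = (-55, -22, 33).
Using F: Π has equation -55x - 22y + 33z = 110.
Σ: n·r = n·D gives -x - y + 5z = 37.
Solving the 3×3 linear system -55x - 22y + 33z = 110, -x - y + 5z = 37, 7x - 6y + 6z = 119 (e.g. by elimination or Cramer's rule, determinant = -1793) gives (5, -7, 7).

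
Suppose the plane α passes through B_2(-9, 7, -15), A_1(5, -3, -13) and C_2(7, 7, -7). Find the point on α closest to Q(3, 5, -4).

(5, 7, -8)

B_2A_1 = (14, -10, 2), B_2C_2 = (16, 0, 8); a normal to α is B_2A_1 × B_2C_2 = (-80, -80, 160).
Using B_2: α has equation -80x - 80y + 160z = -2240.
Foot = Q − λn with λ = (n·Q − d)/|n|² = (-1280 − (-2240))/38400 = 1/40.
Foot = (3, 5, -4) − (1/40)·(-80, -80, 160) = (5, 7, -8).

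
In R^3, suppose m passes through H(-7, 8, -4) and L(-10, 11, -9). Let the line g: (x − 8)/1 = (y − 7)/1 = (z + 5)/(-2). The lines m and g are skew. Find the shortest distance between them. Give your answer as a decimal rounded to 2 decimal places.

A direction vector for m is L − H = (-3, 3, -5).
g has direction (1, 1, -2) through (8, 7, -5).
Common perpendicular direction n = (-3, 3, -5) × (1, 1, -2) = (-1, -11, -6).
With w = (8, 7, -5) − (-7, 8, -4) = (15, -1, -1), w · n = 2.
Distance = |w · n| / |n| = |2| / √158 ≈ 0.16.

0.16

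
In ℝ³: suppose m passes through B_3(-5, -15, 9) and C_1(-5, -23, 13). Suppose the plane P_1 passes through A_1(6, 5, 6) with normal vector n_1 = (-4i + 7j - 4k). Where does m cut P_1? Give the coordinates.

(-5, -3, 3)

A direction vector for m is C_1 − B_3 = (0, -8, 4).
P_1: n_1·r = n_1·A_1 gives -4x + 7y - 4z = -13.
Substitute r = (-5, -15, 9) + t(0, -8, 4) into the plane: -121 + (-72)t = -13, so t = -3/2.
Intersection: (-5, -15, 9) + (-3/2)·(0, -8, 4) = (-5, -3, 3).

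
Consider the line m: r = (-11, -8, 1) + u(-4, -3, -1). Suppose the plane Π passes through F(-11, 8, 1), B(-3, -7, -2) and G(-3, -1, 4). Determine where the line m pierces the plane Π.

FB = (8, -15, -3), FG = (8, -9, 3); a normal to Π is FB × FG = (-72, -48, 48).
Using F: Π has equation -72x - 48y + 48z = 456.
Substitute r = (-11, -8, 1) + t(-4, -3, -1) into the plane: 1224 + 384t = 456, so t = -2.
Intersection: (-11, -8, 1) + (-2)·(-4, -3, -1) = (-3, -2, 3).

(-3, -2, 3)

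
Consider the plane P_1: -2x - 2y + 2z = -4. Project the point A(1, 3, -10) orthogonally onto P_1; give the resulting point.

(-3, -1, -6)

Foot = A − λn with λ = (n·A − d)/|n|² = (-28 − (-4))/12 = -2.
Foot = (1, 3, -10) − (-2)·(-2, -2, 2) = (-3, -1, -6).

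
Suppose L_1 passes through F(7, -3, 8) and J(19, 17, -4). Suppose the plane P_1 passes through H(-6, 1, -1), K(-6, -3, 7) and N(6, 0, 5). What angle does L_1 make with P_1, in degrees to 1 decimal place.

23.9

A direction vector for L_1 is J − F = (12, 20, -12).
HK = (0, -4, 8), HN = (12, -1, 6); a normal to P_1 is HK × HN = (-16, 96, 48).
Using H: P_1 has equation -16x + 96y + 48z = 144.
sin θ = |n·v| / (|n||v|) = |1152| / (√11776 · √688) = 0.40472.
θ ≈ 23.9°.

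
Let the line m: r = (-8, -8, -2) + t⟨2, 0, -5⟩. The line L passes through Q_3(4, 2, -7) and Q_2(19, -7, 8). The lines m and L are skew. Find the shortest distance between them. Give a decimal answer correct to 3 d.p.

A direction vector for L is Q_2 − Q_3 = (15, -9, 15).
Common perpendicular direction n = (2, 0, -5) × (15, -9, 15) = (-45, -105, -18).
With w = (4, 2, -7) − (-8, -8, -2) = (12, 10, -5), w · n = -1500.
Distance = |w · n| / |n| = |-1500| / √13374 ≈ 12.971.

12.971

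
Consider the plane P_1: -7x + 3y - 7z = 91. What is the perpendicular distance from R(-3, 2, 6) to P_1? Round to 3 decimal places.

n·R − d = (-7)·(-3) + (3)·(2) + (-7)·(6) − 91 = -106; |n| = √107.
Distance = |-106| / √107 = 106/√107 ≈ 10.247.

10.247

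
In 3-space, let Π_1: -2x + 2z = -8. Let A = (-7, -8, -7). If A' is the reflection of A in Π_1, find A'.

λ = (n·A − d)/|n|² = (0 − (-8))/8 = 1.
Reflection = A − 2λn = (-7, -8, -7) − 2·(-2, 0, 2) = (-3, -8, -11).

(-3, -8, -11)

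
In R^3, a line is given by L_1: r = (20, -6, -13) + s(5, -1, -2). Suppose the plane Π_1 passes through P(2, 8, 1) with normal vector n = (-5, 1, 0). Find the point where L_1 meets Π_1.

Π_1: n·r = n·P gives -5x + y = -2.
Substitute r = (20, -6, -13) + t(5, -1, -2) into the plane: -106 + (-26)t = -2, so t = -4.
Intersection: (20, -6, -13) + (-4)·(5, -1, -2) = (0, -2, -5).

(0, -2, -5)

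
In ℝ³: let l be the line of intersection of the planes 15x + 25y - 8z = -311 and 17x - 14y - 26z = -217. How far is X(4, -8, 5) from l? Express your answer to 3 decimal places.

Direction of l: (15, 25, -8) × (17, -14, -26) = (-762, 254, -635).
A point on l: solving the two plane equations with x = -7 gives (-7, -6, 7).
Taking (-7, -6, 7) on l with direction v = (-762, 254, -635): w = X − (-7, -6, 7) = (11, -2, -2), and w × v = (1778, 8509, 1270).
Distance = |w × v| / |v| = √77177265 / √1048385 ≈ 8.580.

8.580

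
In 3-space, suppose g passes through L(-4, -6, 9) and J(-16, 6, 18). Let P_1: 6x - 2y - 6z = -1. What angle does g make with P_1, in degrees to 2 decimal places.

63.60

A direction vector for g is J − L = (-12, 12, 9).
sin θ = |n·v| / (|n||v|) = |-150| / (√76 · √369) = 0.89572.
θ ≈ 63.60°.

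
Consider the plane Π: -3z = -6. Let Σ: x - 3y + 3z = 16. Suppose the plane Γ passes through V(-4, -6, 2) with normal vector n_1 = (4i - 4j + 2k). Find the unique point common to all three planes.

(-2, -4, 2)

Γ: n_1·r = n_1·V gives 4x - 4y + 2z = 12.
Solving the 3×3 linear system -3z = -6, x - 3y + 3z = 16, 4x - 4y + 2z = 12 (e.g. by elimination or Cramer's rule, determinant = -24) gives (-2, -4, 2).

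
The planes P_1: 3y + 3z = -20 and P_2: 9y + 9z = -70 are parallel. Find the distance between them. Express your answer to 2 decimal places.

0.79

Rescale P_2 by 1/3: 3y + 3z = -70/3. Then distance = |-20 − (-70/3)| / √18 ≈ 0.79.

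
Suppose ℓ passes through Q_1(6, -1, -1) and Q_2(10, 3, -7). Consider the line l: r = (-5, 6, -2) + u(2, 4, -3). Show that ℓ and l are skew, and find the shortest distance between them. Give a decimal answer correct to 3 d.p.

A direction vector for ℓ is Q_2 − Q_1 = (4, 4, -6).
Common perpendicular direction n = (4, 4, -6) × (2, 4, -3) = (12, 0, 8).
With w = (-5, 6, -2) − (6, -1, -1) = (-11, 7, -1), w · n = -140.
Since n ≠ 0 the lines are not parallel, and w · n = -140 ≠ 0 so they do not intersect; hence they are skew.
Distance = |w · n| / |n| = |-140| / √208 ≈ 9.707.

9.707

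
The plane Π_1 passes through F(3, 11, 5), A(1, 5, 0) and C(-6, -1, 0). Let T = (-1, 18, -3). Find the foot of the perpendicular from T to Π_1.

FA = (-2, -6, -5), FC = (-9, -12, -5); a normal to Π_1 is FA × FC = (-30, 35, -30).
Using F: Π_1 has equation -30x + 35y - 30z = 145.
Foot = T − λn with λ = (n·T − d)/|n|² = (750 − 145)/3025 = 1/5.
Foot = (-1, 18, -3) − (1/5)·(-30, 35, -30) = (5, 11, 3).

(5, 11, 3)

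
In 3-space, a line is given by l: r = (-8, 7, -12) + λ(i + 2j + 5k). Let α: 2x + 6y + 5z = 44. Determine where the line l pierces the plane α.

Substitute r = (-8, 7, -12) + t(1, 2, 5) into the plane: -34 + 39t = 44, so t = 2.
Intersection: (-8, 7, -12) + 2·(1, 2, 5) = (-6, 11, -2).

(-6, 11, -2)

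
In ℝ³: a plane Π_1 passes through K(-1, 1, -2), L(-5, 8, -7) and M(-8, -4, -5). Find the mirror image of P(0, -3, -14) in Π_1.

(-12, 3, 4)

KL = (-4, 7, -5), KM = (-7, -5, -3); a normal to Π_1 is KL × KM = (-46, 23, 69).
Using K: Π_1 has equation -46x + 23y + 69z = -69.
λ = (n·P − d)/|n|² = (-1035 − (-69))/7406 = -3/23.
Reflection = P − 2λn = (0, -3, -14) − (-6/23)·(-46, 23, 69) = (-12, 3, 4).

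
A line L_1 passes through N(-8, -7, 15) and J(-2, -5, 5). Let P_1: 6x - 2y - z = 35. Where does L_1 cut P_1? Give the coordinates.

(4, -3, -5)

A direction vector for L_1 is J − N = (6, 2, -10).
Substitute r = (-8, -7, 15) + t(6, 2, -10) into the plane: -49 + 42t = 35, so t = 2.
Intersection: (-8, -7, 15) + 2·(6, 2, -10) = (4, -3, -5).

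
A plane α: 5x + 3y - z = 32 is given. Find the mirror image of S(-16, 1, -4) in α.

λ = (n·S − d)/|n|² = (-73 − 32)/35 = -3.
Reflection = S − 2λn = (-16, 1, -4) − (-6)·(5, 3, -1) = (14, 19, -10).

(14, 19, -10)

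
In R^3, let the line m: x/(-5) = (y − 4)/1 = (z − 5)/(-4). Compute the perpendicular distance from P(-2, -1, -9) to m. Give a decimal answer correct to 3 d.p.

11.679

m has direction (-5, 1, -4) through (0, 4, 5).
Taking (0, 4, 5) on m with direction v = (-5, 1, -4): w = P − (0, 4, 5) = (-2, -5, -14), and w × v = (34, 62, -27).
Distance = |w × v| / |v| = √5729 / √42 ≈ 11.679.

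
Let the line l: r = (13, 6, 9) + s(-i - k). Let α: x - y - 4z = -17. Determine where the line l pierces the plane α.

(9, 6, 5)

Substitute r = (13, 6, 9) + t(-1, 0, -1) into the plane: -29 + 3t = -17, so t = 4.
Intersection: (13, 6, 9) + 4·(-1, 0, -1) = (9, 6, 5).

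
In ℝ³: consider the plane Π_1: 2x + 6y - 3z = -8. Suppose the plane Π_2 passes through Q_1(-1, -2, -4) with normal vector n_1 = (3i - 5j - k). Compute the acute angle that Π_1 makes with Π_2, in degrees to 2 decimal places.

59.53

Π_2: n_1·r = n_1·Q_1 gives 3x - 5y - z = 11.
cos θ = |n₁·n₂| / (|n₁||n₂|) = |-21| / (√49 · √35).
θ = arccos(0.50709) ≈ 59.53°.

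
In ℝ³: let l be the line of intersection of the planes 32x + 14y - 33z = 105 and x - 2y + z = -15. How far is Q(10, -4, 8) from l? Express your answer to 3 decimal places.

Direction of l: (32, 14, -33) × (1, -2, 1) = (-52, -65, -78).
A point on l: solving the two plane equations with x = -6 gives (-6, 0, -9).
Taking (-6, 0, -9) on l with direction v = (-52, -65, -78): w = Q − (-6, 0, -9) = (16, -4, 17), and w × v = (1417, 364, -1248).
Distance = |w × v| / |v| = √3697889 / √13013 ≈ 16.857.

16.857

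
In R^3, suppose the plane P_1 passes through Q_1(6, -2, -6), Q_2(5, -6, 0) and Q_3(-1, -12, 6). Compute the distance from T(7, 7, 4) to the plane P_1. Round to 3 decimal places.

Q_1Q_2 = (-1, -4, 6), Q_1Q_3 = (-7, -10, 12); a normal to P_1 is Q_1Q_2 × Q_1Q_3 = (12, -30, -18).
Using Q_1: P_1 has equation 12x - 30y - 18z = 240.
n·T − d = (12)·(7) + (-30)·(7) + (-18)·(4) − 240 = -438; |n| = √1368.
Distance = |-438| / √1368 = 438/√1368 ≈ 11.842.

11.842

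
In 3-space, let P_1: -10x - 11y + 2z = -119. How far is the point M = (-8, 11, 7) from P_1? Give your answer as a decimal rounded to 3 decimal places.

n·M − d = (-10)·(-8) + (-11)·(11) + (2)·(7) − (-119) = 92; |n| = √225.
Distance = |92| / √225 = 92/√225 ≈ 6.133.

6.133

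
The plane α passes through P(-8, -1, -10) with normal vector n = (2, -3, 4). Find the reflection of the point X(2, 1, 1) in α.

α: n·r = n·P gives 2x - 3y + 4z = -53.
λ = (n·X − d)/|n|² = (5 − (-53))/29 = 2.
Reflection = X − 2λn = (2, 1, 1) − 4·(2, -3, 4) = (-6, 13, -15).

(-6, 13, -15)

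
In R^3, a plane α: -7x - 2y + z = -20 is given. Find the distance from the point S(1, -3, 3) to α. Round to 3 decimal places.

n·S − d = (-7)·(1) + (-2)·(-3) + (1)·(3) − (-20) = 22; |n| = √54.
Distance = |22| / √54 = 22/√54 ≈ 2.994.

2.994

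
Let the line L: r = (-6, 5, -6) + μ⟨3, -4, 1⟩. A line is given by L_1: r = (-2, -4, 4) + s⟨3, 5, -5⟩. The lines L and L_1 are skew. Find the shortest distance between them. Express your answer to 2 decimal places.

4.70

Common perpendicular direction n = (3, -4, 1) × (3, 5, -5) = (15, 18, 27).
With w = (-2, -4, 4) − (-6, 5, -6) = (4, -9, 10), w · n = 168.
Distance = |w · n| / |n| = |168| / √1278 ≈ 4.70.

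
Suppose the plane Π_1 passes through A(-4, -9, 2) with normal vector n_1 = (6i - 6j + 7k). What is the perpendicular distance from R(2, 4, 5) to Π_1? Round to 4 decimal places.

Π_1: n_1·r = n_1·A gives 6x - 6y + 7z = 44.
n·R − d = (6)·(2) + (-6)·(4) + (7)·(5) − 44 = -21; |n| = √121.
Distance = |-21| / √121 = 21/√121 ≈ 1.9091.

1.9091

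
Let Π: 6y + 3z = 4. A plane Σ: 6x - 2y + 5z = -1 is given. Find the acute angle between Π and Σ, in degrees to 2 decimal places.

86.82

cos θ = |n₁·n₂| / (|n₁||n₂|) = |3| / (√45 · √65).
θ = arccos(0.05547) ≈ 86.82°.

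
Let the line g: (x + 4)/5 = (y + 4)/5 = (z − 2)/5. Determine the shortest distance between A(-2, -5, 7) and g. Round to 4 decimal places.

g has direction (5, 5, 5) through (-4, -4, 2).
Taking (-4, -4, 2) on g with direction v = (5, 5, 5): w = A − (-4, -4, 2) = (2, -1, 5), and w × v = (-30, 15, 15).
Distance = |w × v| / |v| = √1350 / √75 ≈ 4.2426.

4.2426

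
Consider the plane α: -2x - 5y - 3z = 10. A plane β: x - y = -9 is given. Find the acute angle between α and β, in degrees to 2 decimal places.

69.87

cos θ = |n₁·n₂| / (|n₁||n₂|) = |3| / (√38 · √2).
θ = arccos(0.34412) ≈ 69.87°.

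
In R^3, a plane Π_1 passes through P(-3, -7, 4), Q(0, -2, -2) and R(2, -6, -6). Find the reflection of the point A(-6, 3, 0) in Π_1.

(2, 3, 4)

PQ = (3, 5, -6), PR = (5, 1, -10); a normal to Π_1 is PQ × PR = (-44, 0, -22).
Using P: Π_1 has equation -44x - 22z = 44.
λ = (n·A − d)/|n|² = (264 − 44)/2420 = 1/11.
Reflection = A − 2λn = (-6, 3, 0) − (2/11)·(-44, 0, -22) = (2, 3, 4).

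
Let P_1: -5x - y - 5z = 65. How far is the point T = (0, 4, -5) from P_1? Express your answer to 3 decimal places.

6.161

n·T − d = (-5)·(0) + (-1)·(4) + (-5)·(-5) − 65 = -44; |n| = √51.
Distance = |-44| / √51 = 44/√51 ≈ 6.161.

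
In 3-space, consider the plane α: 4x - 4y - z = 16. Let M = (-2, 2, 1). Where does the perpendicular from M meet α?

Foot = M − λn with λ = (n·M − d)/|n|² = (-17 − 16)/33 = -1.
Foot = (-2, 2, 1) − (-1)·(4, -4, -1) = (2, -2, 0).

(2, -2, 0)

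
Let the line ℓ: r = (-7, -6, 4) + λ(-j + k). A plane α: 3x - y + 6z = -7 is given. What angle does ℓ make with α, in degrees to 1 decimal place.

sin θ = |n·v| / (|n||v|) = |7| / (√46 · √2) = 0.72980.
θ ≈ 46.9°.

46.9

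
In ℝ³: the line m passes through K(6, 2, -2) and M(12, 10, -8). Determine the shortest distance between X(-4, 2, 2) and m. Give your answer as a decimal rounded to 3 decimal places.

A direction vector for m is M − K = (6, 8, -6).
Taking (6, 2, -2) on m with direction v = (6, 8, -6): w = X − (6, 2, -2) = (-10, 0, 4), and w × v = (-32, -36, -80).
Distance = |w × v| / |v| = √8720 / √136 ≈ 8.007.

8.007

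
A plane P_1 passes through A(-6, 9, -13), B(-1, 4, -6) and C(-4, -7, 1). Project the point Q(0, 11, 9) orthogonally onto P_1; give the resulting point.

(6, 3, -1)

AB = (5, -5, 7), AC = (2, -16, 14); a normal to P_1 is AB × AC = (42, -56, -70).
Using A: P_1 has equation 42x - 56y - 70z = 154.
Foot = Q − λn with λ = (n·Q − d)/|n|² = (-1246 − 154)/9800 = -1/7.
Foot = (0, 11, 9) − (-1/7)·(42, -56, -70) = (6, 3, -1).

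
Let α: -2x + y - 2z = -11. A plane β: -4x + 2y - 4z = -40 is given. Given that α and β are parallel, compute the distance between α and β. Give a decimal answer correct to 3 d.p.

Rescale β by 1/2: -2x + y - 2z = -20. Then distance = |-11 − (-20)| / √9 ≈ 3.000.

3.000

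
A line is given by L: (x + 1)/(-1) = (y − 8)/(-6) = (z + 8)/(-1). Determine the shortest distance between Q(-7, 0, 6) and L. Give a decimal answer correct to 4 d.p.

15.9341

L has direction (-1, -6, -1) through (-1, 8, -8).
Taking (-1, 8, -8) on L with direction v = (-1, -6, -1): w = Q − (-1, 8, -8) = (-6, -8, 14), and w × v = (92, -20, 28).
Distance = |w × v| / |v| = √9648 / √38 ≈ 15.9341.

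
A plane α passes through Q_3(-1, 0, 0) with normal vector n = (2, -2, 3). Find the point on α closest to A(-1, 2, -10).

(3, -2, -4)

α: n·r = n·Q_3 gives 2x - 2y + 3z = -2.
Foot = A − λn with λ = (n·A − d)/|n|² = (-36 − (-2))/17 = -2.
Foot = (-1, 2, -10) − (-2)·(2, -2, 3) = (3, -2, -4).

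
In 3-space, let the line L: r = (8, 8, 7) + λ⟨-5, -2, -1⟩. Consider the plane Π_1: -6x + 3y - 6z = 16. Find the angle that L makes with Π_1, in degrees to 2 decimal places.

37.49

sin θ = |n·v| / (|n||v|) = |30| / (√81 · √30) = 0.60858.
θ ≈ 37.49°.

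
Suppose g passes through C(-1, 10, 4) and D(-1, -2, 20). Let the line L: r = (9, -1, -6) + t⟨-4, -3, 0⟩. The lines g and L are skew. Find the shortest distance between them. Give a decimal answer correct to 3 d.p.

17.836

A direction vector for g is D − C = (0, -12, 16).
Common perpendicular direction n = (0, -12, 16) × (-4, -3, 0) = (48, -64, -48).
With w = (9, -1, -6) − (-1, 10, 4) = (10, -11, -10), w · n = 1664.
Distance = |w · n| / |n| = |1664| / √8704 ≈ 17.836.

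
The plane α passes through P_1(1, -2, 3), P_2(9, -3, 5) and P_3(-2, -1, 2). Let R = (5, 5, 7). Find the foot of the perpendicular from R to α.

P_1P_2 = (8, -1, 2), P_1P_3 = (-3, 1, -1); a normal to α is P_1P_2 × P_1P_3 = (-1, 2, 5).
Using P_1: α has equation -x + 2y + 5z = 10.
Foot = R − λn with λ = (n·R − d)/|n|² = (40 − 10)/30 = 1.
Foot = (5, 5, 7) − 1·(-1, 2, 5) = (6, 3, 2).

(6, 3, 2)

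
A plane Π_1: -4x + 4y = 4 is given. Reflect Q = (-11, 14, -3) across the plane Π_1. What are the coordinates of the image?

λ = (n·Q − d)/|n|² = (100 − 4)/32 = 3.
Reflection = Q − 2λn = (-11, 14, -3) − 6·(-4, 4, 0) = (13, -10, -3).

(13, -10, -3)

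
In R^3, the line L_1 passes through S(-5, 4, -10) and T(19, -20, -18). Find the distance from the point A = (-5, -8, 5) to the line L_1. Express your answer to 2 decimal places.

18.60

A direction vector for L_1 is T − S = (24, -24, -8).
Taking (-5, 4, -10) on L_1 with direction v = (24, -24, -8): w = A − (-5, 4, -10) = (0, -12, 15), and w × v = (456, 360, 288).
Distance = |w × v| / |v| = √420480 / √1216 ≈ 18.60.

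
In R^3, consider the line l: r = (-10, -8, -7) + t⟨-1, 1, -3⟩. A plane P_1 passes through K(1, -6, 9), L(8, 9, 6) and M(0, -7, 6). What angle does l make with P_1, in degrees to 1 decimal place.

KL = (7, 15, -3), KM = (-1, -1, -3); a normal to P_1 is KL × KM = (-48, 24, 8).
Using K: P_1 has equation -48x + 24y + 8z = -120.
sin θ = |n·v| / (|n||v|) = |48| / (√2944 · √11) = 0.26673.
θ ≈ 15.5°.

15.5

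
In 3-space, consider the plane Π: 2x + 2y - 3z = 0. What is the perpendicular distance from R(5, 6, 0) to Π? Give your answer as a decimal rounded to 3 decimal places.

n·R − d = (2)·(5) + (2)·(6) + (-3)·(0) − 0 = 22; |n| = √17.
Distance = |22| / √17 = 22/√17 ≈ 5.336.

5.336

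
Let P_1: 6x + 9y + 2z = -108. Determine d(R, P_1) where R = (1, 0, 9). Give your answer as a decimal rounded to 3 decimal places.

12.000

n·R − d = (6)·(1) + (9)·(0) + (2)·(9) − (-108) = 132; |n| = √121.
Distance = |132| / √121 = 132/√121 ≈ 12.000.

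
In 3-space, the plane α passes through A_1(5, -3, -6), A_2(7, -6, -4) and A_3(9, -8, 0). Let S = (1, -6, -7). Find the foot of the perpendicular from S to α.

(5, -4, -8)

A_1A_2 = (2, -3, 2), A_1A_3 = (4, -5, 6); a normal to α is A_1A_2 × A_1A_3 = (-8, -4, 2).
Using A_1: α has equation -8x - 4y + 2z = -40.
Foot = S − λn with λ = (n·S − d)/|n|² = (2 − (-40))/84 = 1/2.
Foot = (1, -6, -7) − (1/2)·(-8, -4, 2) = (5, -4, -8).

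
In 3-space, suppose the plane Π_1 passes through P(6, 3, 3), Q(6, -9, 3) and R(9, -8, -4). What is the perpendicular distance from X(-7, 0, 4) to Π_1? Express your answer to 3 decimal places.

11.555

PQ = (0, -12, 0), PR = (3, -11, -7); a normal to Π_1 is PQ × PR = (84, 0, 36).
Using P: Π_1 has equation 84x + 36z = 612.
n·X − d = (84)·(-7) + (0)·(0) + (36)·(4) − 612 = -1056; |n| = √8352.
Distance = |-1056| / √8352 = 1056/√8352 ≈ 11.555.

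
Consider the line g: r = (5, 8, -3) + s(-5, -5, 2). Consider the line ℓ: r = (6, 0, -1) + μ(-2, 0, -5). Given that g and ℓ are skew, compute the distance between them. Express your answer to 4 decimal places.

Common perpendicular direction n = (-5, -5, 2) × (-2, 0, -5) = (25, -29, -10).
With w = (6, 0, -1) − (5, 8, -3) = (1, -8, 2), w · n = 237.
Distance = |w · n| / |n| = |237| / √1566 ≈ 5.9890.

5.9890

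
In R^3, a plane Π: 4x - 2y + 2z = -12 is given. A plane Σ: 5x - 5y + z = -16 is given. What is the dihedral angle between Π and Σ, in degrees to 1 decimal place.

cos θ = |n₁·n₂| / (|n₁||n₂|) = |32| / (√24 · √51).
θ = arccos(0.91466) ≈ 23.8°.

23.8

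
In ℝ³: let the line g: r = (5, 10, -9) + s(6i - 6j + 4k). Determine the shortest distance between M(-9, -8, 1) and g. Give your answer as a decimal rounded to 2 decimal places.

23.95

Taking (5, 10, -9) on g with direction v = (6, -6, 4): w = M − (5, 10, -9) = (-14, -18, 10), and w × v = (-12, 116, 192).
Distance = |w × v| / |v| = √50464 / √88 ≈ 23.95.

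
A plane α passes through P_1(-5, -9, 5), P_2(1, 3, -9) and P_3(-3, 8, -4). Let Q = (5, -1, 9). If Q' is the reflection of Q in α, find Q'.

P_1P_2 = (6, 12, -14), P_1P_3 = (2, 17, -9); a normal to α is P_1P_2 × P_1P_3 = (130, 26, 78).
Using P_1: α has equation 130x + 26y + 78z = -494.
λ = (n·Q − d)/|n|² = (1326 − (-494))/23660 = 1/13.
Reflection = Q − 2λn = (5, -1, 9) − (2/13)·(130, 26, 78) = (-15, -5, -3).

(-15, -5, -3)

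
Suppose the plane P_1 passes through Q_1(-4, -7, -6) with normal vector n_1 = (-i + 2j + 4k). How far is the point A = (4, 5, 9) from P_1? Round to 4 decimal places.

P_1: n_1·r = n_1·Q_1 gives -x + 2y + 4z = -34.
n·A − d = (-1)·(4) + (2)·(5) + (4)·(9) − (-34) = 76; |n| = √21.
Distance = |76| / √21 = 76/√21 ≈ 16.5846.

16.5846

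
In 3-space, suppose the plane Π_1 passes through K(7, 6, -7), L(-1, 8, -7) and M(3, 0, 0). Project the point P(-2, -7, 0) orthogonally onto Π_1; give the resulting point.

KL = (-8, 2, 0), KM = (-4, -6, 7); a normal to Π_1 is KL × KM = (14, 56, 56).
Using K: Π_1 has equation 14x + 56y + 56z = 42.
Foot = P − λn with λ = (n·P − d)/|n|² = (-420 − 42)/6468 = -1/14.
Foot = (-2, -7, 0) − (-1/14)·(14, 56, 56) = (-1, -3, 4).

(-1, -3, 4)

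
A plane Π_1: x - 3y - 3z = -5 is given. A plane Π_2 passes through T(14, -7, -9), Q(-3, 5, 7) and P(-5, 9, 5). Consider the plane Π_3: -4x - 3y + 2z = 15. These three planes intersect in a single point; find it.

(4, -5, 8)

TQ = (-17, 12, 16), TP = (-19, 16, 14); a normal to Π_2 is TQ × TP = (-88, -66, -44).
Using T: Π_2 has equation -88x - 66y - 44z = -374.
Solving the 3×3 linear system x - 3y - 3z = -5, -88x - 66y - 44z = -374, -4x - 3y + 2z = 15 (e.g. by elimination or Cramer's rule, determinant = -1320) gives (4, -5, 8).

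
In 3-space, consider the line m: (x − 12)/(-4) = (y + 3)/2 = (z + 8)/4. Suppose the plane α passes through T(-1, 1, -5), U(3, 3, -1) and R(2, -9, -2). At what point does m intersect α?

(4, 1, 0)

m has direction (-4, 2, 4) through (12, -3, -8).
TU = (4, 2, 4), TR = (3, -10, 3); a normal to α is TU × TR = (46, 0, -46).
Using T: α has equation 46x - 46z = 184.
Substitute r = (12, -3, -8) + t(-4, 2, 4) into the plane: 920 + (-368)t = 184, so t = 2.
Intersection: (12, -3, -8) + 2·(-4, 2, 4) = (4, 1, 0).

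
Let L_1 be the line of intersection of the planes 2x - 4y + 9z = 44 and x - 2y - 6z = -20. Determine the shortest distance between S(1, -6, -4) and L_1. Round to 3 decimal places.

Direction of L_1: (2, -4, 9) × (1, -2, -6) = (42, 21, 0).
A point on L_1: solving the two plane equations with x = -6 gives (-6, -5, 4).
Taking (-6, -5, 4) on L_1 with direction v = (42, 21, 0): w = S − (-6, -5, 4) = (7, -1, -8), and w × v = (168, -336, 189).
Distance = |w × v| / |v| = √176841 / √2205 ≈ 8.955.

8.955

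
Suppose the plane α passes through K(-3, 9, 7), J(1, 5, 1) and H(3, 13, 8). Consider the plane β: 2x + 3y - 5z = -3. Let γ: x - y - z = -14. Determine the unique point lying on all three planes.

(-1, 8, 5)

KJ = (4, -4, -6), KH = (6, 4, 1); a normal to α is KJ × KH = (20, -40, 40).
Using K: α has equation 20x - 40y + 40z = -140.
Solving the 3×3 linear system 20x - 40y + 40z = -140, 2x + 3y - 5z = -3, x - y - z = -14 (e.g. by elimination or Cramer's rule, determinant = -240) gives (-1, 8, 5).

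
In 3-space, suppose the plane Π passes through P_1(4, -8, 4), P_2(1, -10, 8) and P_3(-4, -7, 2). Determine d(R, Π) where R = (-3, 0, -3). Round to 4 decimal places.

4.0249

P_1P_2 = (-3, -2, 4), P_1P_3 = (-8, 1, -2); a normal to Π is P_1P_2 × P_1P_3 = (0, -38, -19).
Using P_1: Π has equation -38y - 19z = 228.
n·R − d = (0)·(-3) + (-38)·(0) + (-19)·(-3) − 228 = -171; |n| = √1805.
Distance = |-171| / √1805 = 171/√1805 ≈ 4.0249.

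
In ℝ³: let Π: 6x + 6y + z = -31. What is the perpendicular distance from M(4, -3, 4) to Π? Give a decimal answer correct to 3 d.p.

n·M − d = (6)·(4) + (6)·(-3) + (1)·(4) − (-31) = 41; |n| = √73.
Distance = |41| / √73 = 41/√73 ≈ 4.799.

4.799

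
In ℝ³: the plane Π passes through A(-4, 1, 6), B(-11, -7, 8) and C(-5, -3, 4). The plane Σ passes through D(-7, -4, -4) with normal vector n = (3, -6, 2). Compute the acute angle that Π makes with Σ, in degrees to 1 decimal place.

AB = (-7, -8, 2), AC = (-1, -4, -2); a normal to Π is AB × AC = (24, -16, 20).
Using A: Π has equation 24x - 16y + 20z = 8.
Σ: n·r = n·D gives 3x - 6y + 2z = -5.
cos θ = |n₁·n₂| / (|n₁||n₂|) = |208| / (√1232 · √49).
θ = arccos(0.84656) ≈ 32.2°.

32.2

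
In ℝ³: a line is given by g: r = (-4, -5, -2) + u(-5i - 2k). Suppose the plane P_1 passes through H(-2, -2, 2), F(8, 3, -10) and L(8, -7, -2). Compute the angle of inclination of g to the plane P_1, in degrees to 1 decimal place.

47.6

HF = (10, 5, -12), HL = (10, -5, -4); a normal to P_1 is HF × HL = (-80, -80, -100).
Using H: P_1 has equation -80x - 80y - 100z = 120.
sin θ = |n·v| / (|n||v|) = |600| / (√22800 · √29) = 0.73788.
θ ≈ 47.6°.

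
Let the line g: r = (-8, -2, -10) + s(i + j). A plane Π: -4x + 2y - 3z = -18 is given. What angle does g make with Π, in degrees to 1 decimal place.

15.2

sin θ = |n·v| / (|n||v|) = |-2| / (√29 · √2) = 0.26261.
θ ≈ 15.2°.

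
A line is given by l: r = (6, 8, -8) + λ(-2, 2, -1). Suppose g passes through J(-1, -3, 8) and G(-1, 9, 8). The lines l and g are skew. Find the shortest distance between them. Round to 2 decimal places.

17.44

A direction vector for g is G − J = (0, 12, 0).
Common perpendicular direction n = (-2, 2, -1) × (0, 12, 0) = (12, 0, -24).
With w = (-1, -3, 8) − (6, 8, -8) = (-7, -11, 16), w · n = -468.
Distance = |w · n| / |n| = |-468| / √720 ≈ 17.44.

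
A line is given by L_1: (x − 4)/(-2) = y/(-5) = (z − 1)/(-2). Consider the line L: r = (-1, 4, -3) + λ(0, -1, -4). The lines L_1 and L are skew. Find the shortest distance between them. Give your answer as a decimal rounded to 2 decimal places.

L_1 has direction (-2, -5, -2) through (4, 0, 1).
Common perpendicular direction n = (-2, -5, -2) × (0, -1, -4) = (18, -8, 2).
With w = (-1, 4, -3) − (4, 0, 1) = (-5, 4, -4), w · n = -130.
Distance = |w · n| / |n| = |-130| / √392 ≈ 6.57.

6.57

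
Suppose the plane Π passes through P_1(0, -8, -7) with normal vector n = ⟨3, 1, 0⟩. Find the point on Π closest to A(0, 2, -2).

Π: n·r = n·P_1 gives 3x + y = -8.
Foot = A − λn with λ = (n·A − d)/|n|² = (2 − (-8))/10 = 1.
Foot = (0, 2, -2) − 1·(3, 1, 0) = (-3, 1, -2).

(-3, 1, -2)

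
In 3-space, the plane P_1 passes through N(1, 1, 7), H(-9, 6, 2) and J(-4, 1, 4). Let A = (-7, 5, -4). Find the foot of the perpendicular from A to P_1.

(-10, 4, 1)

NH = (-10, 5, -5), NJ = (-5, 0, -3); a normal to P_1 is NH × NJ = (-15, -5, 25).
Using N: P_1 has equation -15x - 5y + 25z = 155.
Foot = A − λn with λ = (n·A − d)/|n|² = (-20 − 155)/875 = -1/5.
Foot = (-7, 5, -4) − (-1/5)·(-15, -5, 25) = (-10, 4, 1).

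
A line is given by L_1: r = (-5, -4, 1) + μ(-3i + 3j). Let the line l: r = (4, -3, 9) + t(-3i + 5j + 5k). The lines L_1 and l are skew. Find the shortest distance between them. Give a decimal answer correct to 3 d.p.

4.627

Common perpendicular direction n = (-3, 3, 0) × (-3, 5, 5) = (15, 15, -6).
With w = (4, -3, 9) − (-5, -4, 1) = (9, 1, 8), w · n = 102.
Distance = |w · n| / |n| = |102| / √486 ≈ 4.627.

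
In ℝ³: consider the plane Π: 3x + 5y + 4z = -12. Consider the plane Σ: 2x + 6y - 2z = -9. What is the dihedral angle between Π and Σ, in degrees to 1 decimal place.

53.3

cos θ = |n₁·n₂| / (|n₁||n₂|) = |28| / (√50 · √44).
θ = arccos(0.59696) ≈ 53.3°.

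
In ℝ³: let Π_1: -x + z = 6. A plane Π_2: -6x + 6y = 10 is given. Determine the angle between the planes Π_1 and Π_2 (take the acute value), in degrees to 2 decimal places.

cos θ = |n₁·n₂| / (|n₁||n₂|) = |6| / (√2 · √72).
θ = arccos(0.50000) ≈ 60.00°.

60.00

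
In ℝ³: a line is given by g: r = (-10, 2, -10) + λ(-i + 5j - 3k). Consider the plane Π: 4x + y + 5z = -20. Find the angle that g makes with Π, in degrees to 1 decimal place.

sin θ = |n·v| / (|n||v|) = |-14| / (√42 · √35) = 0.36515.
θ ≈ 21.4°.

21.4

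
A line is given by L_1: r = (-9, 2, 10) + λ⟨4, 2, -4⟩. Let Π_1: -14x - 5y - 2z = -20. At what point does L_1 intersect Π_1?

(-1, 6, 2)

Substitute r = (-9, 2, 10) + t(4, 2, -4) into the plane: 96 + (-58)t = -20, so t = 2.
Intersection: (-9, 2, 10) + 2·(4, 2, -4) = (-1, 6, 2).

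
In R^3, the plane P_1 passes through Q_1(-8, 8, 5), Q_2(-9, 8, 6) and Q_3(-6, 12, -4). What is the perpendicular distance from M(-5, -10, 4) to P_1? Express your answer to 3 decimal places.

Q_1Q_2 = (-1, 0, 1), Q_1Q_3 = (2, 4, -9); a normal to P_1 is Q_1Q_2 × Q_1Q_3 = (-4, -7, -4).
Using Q_1: P_1 has equation -4x - 7y - 4z = -44.
n·M − d = (-4)·(-5) + (-7)·(-10) + (-4)·(4) − (-44) = 118; |n| = √81.
Distance = |118| / √81 = 118/√81 ≈ 13.111.

13.111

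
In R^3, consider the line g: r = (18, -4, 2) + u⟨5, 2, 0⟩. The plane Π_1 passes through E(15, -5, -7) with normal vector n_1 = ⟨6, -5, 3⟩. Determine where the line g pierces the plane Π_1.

(8, -8, 2)

Π_1: n_1·r = n_1·E gives 6x - 5y + 3z = 94.
Substitute r = (18, -4, 2) + t(5, 2, 0) into the plane: 134 + 20t = 94, so t = -2.
Intersection: (18, -4, 2) + (-2)·(5, 2, 0) = (8, -8, 2).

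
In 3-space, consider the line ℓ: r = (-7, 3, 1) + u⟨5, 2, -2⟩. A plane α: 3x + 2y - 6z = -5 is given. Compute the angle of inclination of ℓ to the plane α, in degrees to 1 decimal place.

sin θ = |n·v| / (|n||v|) = |31| / (√49 · √33) = 0.77092.
θ ≈ 50.4°.

50.4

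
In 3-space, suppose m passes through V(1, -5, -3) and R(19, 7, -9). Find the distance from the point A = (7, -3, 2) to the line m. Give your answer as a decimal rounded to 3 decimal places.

A direction vector for m is R − V = (18, 12, -6).
Taking (1, -5, -3) on m with direction v = (18, 12, -6): w = A − (1, -5, -3) = (6, 2, 5), and w × v = (-72, 126, 36).
Distance = |w × v| / |v| = √22356 / √504 ≈ 6.660.

6.660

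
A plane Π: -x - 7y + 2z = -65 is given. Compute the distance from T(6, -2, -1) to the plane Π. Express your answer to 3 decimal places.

n·T − d = (-1)·(6) + (-7)·(-2) + (2)·(-1) − (-65) = 71; |n| = √54.
Distance = |71| / √54 = 71/√54 ≈ 9.662.

9.662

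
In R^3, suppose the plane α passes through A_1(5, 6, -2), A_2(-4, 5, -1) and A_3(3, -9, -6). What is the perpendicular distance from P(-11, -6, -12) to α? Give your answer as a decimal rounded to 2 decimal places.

A_1A_2 = (-9, -1, 1), A_1A_3 = (-2, -15, -4); a normal to α is A_1A_2 × A_1A_3 = (19, -38, 133).
Using A_1: α has equation 19x - 38y + 133z = -399.
n·P − d = (19)·(-11) + (-38)·(-6) + (133)·(-12) − (-399) = -1178; |n| = √19494.
Distance = |-1178| / √19494 = 1178/√19494 ≈ 8.44.

8.44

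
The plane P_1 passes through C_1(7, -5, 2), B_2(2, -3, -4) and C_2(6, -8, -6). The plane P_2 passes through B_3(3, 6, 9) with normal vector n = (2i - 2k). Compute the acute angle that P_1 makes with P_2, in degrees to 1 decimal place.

C_1B_2 = (-5, 2, -6), C_1C_2 = (-1, -3, -8); a normal to P_1 is C_1B_2 × C_1C_2 = (-34, -34, 17).
Using C_1: P_1 has equation -34x - 34y + 17z = -34.
P_2: n·r = n·B_3 gives 2x - 2z = -12.
cos θ = |n₁·n₂| / (|n₁||n₂|) = |-102| / (√2601 · √8).
θ = arccos(0.70711) ≈ 45.0°.

45.0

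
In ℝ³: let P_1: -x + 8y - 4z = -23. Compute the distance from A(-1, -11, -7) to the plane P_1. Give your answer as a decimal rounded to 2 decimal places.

n·A − d = (-1)·(-1) + (8)·(-11) + (-4)·(-7) − (-23) = -36; |n| = √81.
Distance = |-36| / √81 = 36/√81 ≈ 4.00.

4.00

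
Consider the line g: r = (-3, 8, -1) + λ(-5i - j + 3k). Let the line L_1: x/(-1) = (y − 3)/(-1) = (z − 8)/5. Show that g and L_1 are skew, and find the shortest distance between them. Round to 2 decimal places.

L_1 has direction (-1, -1, 5) through (0, 3, 8).
Common perpendicular direction n = (-5, -1, 3) × (-1, -1, 5) = (-2, 22, 4).
With w = (0, 3, 8) − (-3, 8, -1) = (3, -5, 9), w · n = -80.
Since n ≠ 0 the lines are not parallel, and w · n = -80 ≠ 0 so they do not intersect; hence they are skew.
Distance = |w · n| / |n| = |-80| / √504 ≈ 3.56.

3.56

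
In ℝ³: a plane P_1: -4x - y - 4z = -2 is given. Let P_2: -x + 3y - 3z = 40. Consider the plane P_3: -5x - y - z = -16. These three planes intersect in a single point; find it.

Solving the 3×3 linear system -4x - y - 4z = -2, -x + 3y - 3z = 40, -5x - y - z = -16 (e.g. by elimination or Cramer's rule, determinant = -54) gives (2, 10, -4).

(2, 10, -4)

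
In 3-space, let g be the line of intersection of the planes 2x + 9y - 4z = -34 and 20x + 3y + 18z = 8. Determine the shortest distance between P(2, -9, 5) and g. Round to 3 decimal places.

Direction of g: (2, 9, -4) × (20, 3, 18) = (174, -116, -174).
A point on g: solving the two plane equations with x = -5 gives (-5, 0, 6).
Taking (-5, 0, 6) on g with direction v = (174, -116, -174): w = P − (-5, 0, 6) = (7, -9, -1), and w × v = (1450, 1044, 754).
Distance = |w × v| / |v| = √3760952 / √74008 ≈ 7.129.

7.129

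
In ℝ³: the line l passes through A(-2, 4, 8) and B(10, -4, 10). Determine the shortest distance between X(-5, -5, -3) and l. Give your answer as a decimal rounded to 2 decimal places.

14.49

A direction vector for l is B − A = (12, -8, 2).
Taking (-2, 4, 8) on l with direction v = (12, -8, 2): w = X − (-2, 4, 8) = (-3, -9, -11), and w × v = (-106, -126, 132).
Distance = |w × v| / |v| = √44536 / √212 ≈ 14.49.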